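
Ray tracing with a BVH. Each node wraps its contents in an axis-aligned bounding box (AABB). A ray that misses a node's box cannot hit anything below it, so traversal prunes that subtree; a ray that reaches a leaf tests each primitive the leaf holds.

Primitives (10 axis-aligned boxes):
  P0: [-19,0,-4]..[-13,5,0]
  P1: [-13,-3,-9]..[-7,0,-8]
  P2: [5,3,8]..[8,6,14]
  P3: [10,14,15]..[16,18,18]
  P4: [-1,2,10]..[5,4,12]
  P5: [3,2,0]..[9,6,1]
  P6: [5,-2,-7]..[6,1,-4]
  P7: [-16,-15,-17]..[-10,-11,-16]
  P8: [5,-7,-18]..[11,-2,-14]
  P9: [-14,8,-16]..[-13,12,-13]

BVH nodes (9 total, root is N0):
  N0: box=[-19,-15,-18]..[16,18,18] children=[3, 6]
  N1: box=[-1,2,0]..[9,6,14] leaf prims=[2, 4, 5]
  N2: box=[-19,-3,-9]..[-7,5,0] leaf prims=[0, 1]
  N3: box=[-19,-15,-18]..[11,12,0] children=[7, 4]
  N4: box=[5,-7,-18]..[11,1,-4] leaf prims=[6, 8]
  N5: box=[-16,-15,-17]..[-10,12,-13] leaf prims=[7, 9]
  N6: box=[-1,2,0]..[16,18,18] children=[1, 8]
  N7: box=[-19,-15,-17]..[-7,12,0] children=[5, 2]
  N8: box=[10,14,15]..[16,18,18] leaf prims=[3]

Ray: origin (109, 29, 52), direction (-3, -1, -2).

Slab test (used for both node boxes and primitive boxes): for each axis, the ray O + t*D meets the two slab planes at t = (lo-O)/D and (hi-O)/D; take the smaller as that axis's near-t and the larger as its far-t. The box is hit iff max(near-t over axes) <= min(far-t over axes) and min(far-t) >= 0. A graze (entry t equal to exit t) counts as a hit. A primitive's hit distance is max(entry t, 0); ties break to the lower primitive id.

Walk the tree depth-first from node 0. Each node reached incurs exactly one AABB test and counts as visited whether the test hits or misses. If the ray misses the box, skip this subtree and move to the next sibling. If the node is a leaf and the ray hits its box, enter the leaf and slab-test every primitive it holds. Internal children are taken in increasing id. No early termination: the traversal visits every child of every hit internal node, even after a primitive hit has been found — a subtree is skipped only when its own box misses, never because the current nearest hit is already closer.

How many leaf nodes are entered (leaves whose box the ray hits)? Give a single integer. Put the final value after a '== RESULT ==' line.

Trace the traversal:
N0 x:[31,128/3] y:[11,44] z:[17,35] -> hit [31,35], descend [3, 6]
  N3 x:[98/3,128/3] y:[17,44] z:[26,35] -> hit [98/3,35], descend [4, 7]
    N4 x:[98/3,104/3] y:[28,36] z:[28,35] -> hit [98/3,104/3] leaf, test {P6(miss), P8@t=33}
    N7 x:[116/3,128/3] y:[17,44] z:[26,69/2] -> miss, prune
  N6 x:[31,110/3] y:[11,27] z:[17,26] -> miss, prune

5 AABB tests over nodes [0, 3, 4, 7, 6]; 1 leaf entered; closest P8.

== RESULT ==
1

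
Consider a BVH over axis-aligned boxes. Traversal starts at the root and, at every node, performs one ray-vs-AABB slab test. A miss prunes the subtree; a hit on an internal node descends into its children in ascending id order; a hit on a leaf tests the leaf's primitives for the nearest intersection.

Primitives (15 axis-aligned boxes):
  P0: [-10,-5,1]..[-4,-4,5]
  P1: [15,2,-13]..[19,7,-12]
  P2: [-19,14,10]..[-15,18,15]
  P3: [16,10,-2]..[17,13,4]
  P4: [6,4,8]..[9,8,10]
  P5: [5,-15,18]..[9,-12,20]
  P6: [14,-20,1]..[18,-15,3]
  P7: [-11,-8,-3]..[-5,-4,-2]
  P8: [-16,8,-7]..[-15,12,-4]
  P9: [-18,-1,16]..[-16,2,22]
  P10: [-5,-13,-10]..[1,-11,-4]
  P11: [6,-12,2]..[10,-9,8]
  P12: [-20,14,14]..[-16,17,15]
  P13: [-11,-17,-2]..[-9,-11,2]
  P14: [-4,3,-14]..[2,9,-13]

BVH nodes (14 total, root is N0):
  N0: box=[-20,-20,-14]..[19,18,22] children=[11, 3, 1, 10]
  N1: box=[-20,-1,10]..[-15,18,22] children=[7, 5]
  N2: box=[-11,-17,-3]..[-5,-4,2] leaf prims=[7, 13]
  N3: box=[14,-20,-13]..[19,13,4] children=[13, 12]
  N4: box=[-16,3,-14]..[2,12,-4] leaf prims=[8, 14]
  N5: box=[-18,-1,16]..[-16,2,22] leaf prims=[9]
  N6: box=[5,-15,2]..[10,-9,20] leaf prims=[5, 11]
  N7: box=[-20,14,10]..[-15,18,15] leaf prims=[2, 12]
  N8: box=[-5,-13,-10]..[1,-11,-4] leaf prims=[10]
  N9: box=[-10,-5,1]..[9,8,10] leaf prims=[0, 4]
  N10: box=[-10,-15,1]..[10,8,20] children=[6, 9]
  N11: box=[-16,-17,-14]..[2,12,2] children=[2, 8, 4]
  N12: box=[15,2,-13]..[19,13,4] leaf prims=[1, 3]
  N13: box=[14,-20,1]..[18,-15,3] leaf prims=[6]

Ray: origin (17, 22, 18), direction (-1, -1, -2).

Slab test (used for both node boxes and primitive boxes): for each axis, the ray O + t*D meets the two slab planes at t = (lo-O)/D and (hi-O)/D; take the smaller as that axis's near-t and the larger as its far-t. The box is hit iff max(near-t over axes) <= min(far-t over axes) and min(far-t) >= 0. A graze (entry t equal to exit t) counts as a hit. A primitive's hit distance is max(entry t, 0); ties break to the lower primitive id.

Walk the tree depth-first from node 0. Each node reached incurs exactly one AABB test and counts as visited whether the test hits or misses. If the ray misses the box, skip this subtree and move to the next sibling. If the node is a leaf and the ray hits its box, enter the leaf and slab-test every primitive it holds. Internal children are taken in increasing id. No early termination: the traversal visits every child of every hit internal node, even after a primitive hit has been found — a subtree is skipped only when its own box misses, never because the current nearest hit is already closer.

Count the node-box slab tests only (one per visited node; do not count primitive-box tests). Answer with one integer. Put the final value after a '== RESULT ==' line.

Walk:
N0 x:[-2,37] y:[4,42] z:[-2,16] -> hit [4,16], descend [1, 3, 10, 11]
  N1 x:[32,37] y:[4,23] z:[-2,4] -> miss, prune
  N3 x:[-2,3] y:[9,42] z:[7,31/2] -> miss, prune
  N10 x:[7,27] y:[14,37] z:[-1,17/2] -> miss, prune
  N11 x:[15,33] y:[10,39] z:[8,16] -> hit [15,16], descend [2, 4, 8]
    N2 x:[22,28] y:[26,39] z:[8,21/2] -> miss, prune
    N4 x:[15,33] y:[10,19] z:[11,16] -> hit [15,16] leaf, test {P8(miss), P14@t=31/2}
    N8 x:[16,22] y:[33,35] z:[11,14] -> miss, prune

Summary -> nodes [0, 1, 3, 10, 11, 2, 4, 8]; box-tests=8; leaf-entries=1; first=P14

== RESULT ==
8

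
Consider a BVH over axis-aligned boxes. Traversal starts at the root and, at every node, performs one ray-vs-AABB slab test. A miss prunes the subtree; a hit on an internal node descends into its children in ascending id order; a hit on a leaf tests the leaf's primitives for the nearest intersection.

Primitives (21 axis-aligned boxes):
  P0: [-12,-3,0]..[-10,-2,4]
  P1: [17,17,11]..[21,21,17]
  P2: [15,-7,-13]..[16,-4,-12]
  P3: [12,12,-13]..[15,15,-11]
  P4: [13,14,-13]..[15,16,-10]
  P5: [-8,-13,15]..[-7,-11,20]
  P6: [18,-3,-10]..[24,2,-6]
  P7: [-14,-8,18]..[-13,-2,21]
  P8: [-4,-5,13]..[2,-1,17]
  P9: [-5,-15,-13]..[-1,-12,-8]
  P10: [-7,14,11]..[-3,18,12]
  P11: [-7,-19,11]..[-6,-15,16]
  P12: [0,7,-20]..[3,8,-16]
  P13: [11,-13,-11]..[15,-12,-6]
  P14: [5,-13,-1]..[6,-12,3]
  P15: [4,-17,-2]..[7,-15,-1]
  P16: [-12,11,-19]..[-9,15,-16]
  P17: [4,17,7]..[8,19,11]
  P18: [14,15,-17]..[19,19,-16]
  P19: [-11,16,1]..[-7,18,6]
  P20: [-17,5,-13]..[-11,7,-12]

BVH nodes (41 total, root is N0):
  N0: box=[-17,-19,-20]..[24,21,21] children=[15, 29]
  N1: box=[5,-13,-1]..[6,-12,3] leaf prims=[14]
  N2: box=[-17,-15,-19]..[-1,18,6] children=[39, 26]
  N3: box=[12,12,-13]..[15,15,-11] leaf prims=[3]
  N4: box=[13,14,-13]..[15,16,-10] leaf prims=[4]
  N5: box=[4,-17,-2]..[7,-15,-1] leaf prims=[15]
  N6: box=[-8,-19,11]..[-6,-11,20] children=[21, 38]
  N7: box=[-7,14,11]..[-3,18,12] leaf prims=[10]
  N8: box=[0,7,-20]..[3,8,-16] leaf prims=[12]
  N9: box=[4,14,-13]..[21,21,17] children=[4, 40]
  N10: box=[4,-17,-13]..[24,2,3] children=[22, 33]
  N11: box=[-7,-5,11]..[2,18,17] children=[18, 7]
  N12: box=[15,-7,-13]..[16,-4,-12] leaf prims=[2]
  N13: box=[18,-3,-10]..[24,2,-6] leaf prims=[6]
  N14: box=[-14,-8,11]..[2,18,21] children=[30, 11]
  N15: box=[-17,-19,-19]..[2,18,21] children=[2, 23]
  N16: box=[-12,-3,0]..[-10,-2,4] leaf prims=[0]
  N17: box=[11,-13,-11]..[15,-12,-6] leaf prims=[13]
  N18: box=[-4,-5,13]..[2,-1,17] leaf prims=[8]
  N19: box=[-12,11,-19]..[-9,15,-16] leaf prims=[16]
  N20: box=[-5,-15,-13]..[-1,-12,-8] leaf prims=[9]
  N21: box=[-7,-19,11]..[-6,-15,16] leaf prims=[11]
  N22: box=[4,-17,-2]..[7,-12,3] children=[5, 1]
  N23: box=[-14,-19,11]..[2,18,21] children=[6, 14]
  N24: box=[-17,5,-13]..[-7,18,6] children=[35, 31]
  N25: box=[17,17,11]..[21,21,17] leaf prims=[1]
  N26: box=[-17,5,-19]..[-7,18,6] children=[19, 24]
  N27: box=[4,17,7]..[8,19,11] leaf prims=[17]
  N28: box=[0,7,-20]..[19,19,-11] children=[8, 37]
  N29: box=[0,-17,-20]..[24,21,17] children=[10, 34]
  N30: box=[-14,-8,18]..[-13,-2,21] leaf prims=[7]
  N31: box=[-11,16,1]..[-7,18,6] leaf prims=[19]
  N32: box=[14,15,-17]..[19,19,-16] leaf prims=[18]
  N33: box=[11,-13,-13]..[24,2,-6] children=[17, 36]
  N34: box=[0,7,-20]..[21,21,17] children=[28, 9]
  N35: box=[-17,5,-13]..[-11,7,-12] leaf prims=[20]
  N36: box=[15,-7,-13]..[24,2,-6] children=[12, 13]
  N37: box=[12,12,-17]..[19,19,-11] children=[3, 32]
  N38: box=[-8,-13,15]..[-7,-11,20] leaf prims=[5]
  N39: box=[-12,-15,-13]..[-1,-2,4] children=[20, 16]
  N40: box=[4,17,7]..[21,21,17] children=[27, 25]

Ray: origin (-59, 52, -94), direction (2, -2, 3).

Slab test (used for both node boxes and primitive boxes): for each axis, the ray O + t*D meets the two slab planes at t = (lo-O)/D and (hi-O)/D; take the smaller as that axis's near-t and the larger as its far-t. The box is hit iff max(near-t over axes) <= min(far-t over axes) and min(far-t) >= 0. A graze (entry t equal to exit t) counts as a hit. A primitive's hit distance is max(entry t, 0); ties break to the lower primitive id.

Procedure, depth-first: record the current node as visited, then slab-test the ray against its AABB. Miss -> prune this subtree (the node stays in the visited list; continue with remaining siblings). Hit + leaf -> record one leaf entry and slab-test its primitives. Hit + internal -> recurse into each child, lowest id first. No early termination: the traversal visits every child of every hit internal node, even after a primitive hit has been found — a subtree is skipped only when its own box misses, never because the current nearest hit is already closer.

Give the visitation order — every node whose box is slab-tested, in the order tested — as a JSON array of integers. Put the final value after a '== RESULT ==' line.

Walk:
N0 x:[21,83/2] y:[31/2,71/2] z:[74/3,115/3] -> hit [74/3,71/2], descend [15, 29]
  N15 x:[21,61/2] y:[17,71/2] z:[25,115/3] -> hit [25,61/2], descend [2, 23]
    N2 x:[21,29] y:[17,67/2] z:[25,100/3] -> hit [25,29], descend [26, 39]
      N26 x:[21,26] y:[17,47/2] z:[25,100/3] -> miss, prune
      N39 x:[47/2,29] y:[27,67/2] z:[27,98/3] -> hit [27,29], descend [16, 20]
        N16 x:[47/2,49/2] y:[27,55/2] z:[94/3,98/3] -> miss, prune
        N20 x:[27,29] y:[32,67/2] z:[27,86/3] -> miss, prune
    N23 x:[45/2,61/2] y:[17,71/2] z:[35,115/3] -> miss, prune
  N29 x:[59/2,83/2] y:[31/2,69/2] z:[74/3,37] -> hit [59/2,69/2], descend [10, 34]
    N10 x:[63/2,83/2] y:[25,69/2] z:[27,97/3] -> hit [63/2,97/3], descend [22, 33]
      N22 x:[63/2,33] y:[32,69/2] z:[92/3,97/3] -> hit [32,97/3], descend [1, 5]
        N1 x:[32,65/2] y:[32,65/2] z:[31,97/3] -> hit [32,97/3] leaf, test {P14@t=32}
        N5 x:[63/2,33] y:[67/2,69/2] z:[92/3,31] -> miss, prune
      N33 x:[35,83/2] y:[25,65/2] z:[27,88/3] -> miss, prune
    N34 x:[59/2,40] y:[31/2,45/2] z:[74/3,37] -> miss, prune

order=[0, 15, 2, 26, 39, 16, 20, 23, 29, 10, 22, 1, 5, 33, 34]  |boxes|=15  |leaves|=1  hit=P14

== RESULT ==
[0, 15, 2, 26, 39, 16, 20, 23, 29, 10, 22, 1, 5, 33, 34]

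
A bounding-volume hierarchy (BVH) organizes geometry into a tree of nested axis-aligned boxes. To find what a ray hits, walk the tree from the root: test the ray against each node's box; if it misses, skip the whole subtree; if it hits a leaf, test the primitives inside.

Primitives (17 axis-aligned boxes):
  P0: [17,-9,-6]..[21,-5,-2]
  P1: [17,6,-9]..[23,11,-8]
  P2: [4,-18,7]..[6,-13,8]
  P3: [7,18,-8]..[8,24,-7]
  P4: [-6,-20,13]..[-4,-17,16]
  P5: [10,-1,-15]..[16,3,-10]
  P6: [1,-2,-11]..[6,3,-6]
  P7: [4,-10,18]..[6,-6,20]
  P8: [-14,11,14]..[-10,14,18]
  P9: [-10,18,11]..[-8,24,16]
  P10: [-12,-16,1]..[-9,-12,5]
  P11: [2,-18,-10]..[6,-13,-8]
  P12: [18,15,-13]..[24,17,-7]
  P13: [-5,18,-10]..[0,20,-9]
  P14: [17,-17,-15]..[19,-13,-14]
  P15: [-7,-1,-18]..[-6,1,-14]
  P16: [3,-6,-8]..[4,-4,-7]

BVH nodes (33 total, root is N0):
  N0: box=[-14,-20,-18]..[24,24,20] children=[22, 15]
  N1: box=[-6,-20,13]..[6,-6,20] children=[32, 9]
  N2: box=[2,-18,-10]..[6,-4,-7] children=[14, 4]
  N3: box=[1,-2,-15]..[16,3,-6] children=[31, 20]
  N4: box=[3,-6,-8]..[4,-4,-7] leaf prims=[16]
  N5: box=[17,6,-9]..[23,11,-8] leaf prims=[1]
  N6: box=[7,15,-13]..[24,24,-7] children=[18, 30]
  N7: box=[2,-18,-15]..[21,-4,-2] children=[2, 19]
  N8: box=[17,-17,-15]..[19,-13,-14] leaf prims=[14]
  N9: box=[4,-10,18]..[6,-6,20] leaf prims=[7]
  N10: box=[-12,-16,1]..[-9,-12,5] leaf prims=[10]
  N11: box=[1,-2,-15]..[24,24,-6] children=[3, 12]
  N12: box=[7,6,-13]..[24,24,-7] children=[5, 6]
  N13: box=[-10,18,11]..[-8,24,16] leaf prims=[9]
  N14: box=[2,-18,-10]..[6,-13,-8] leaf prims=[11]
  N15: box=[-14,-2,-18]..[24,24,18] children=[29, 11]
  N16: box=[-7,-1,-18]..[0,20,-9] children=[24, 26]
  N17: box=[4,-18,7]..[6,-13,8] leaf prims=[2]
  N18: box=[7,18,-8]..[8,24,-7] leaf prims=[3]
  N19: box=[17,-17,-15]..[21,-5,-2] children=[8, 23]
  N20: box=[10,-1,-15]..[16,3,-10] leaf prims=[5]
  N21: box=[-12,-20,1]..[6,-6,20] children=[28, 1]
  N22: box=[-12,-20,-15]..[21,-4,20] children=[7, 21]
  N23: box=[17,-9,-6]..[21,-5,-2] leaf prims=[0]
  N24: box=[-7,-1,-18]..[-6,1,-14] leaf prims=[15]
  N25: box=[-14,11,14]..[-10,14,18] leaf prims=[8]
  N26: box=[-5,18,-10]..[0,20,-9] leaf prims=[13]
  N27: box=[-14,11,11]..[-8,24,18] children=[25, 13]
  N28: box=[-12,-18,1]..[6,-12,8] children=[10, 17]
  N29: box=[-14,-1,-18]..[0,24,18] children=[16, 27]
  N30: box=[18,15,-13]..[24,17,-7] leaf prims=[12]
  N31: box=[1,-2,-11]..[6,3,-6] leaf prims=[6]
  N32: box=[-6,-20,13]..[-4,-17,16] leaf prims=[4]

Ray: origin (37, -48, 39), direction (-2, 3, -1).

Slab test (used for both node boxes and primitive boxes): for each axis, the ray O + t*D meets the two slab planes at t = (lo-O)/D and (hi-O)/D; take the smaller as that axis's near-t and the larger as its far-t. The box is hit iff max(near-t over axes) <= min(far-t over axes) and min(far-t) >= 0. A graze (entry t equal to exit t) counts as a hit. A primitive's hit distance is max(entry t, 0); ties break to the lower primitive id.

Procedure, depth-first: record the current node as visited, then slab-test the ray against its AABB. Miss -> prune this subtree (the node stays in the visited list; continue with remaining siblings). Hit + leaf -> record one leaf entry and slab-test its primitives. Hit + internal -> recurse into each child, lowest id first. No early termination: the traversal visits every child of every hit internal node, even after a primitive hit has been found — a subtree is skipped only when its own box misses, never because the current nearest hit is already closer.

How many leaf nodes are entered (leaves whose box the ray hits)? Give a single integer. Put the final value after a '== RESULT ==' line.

Walk:
N0 x:[13/2,51/2] y:[28/3,24] z:[19,57] -> hit [19,24], descend [15, 22]
  N15 x:[13/2,51/2] y:[46/3,24] z:[21,57] -> hit [21,24], descend [11, 29]
    N11 x:[13/2,18] y:[46/3,24] z:[45,54] -> miss, prune
    N29 x:[37/2,51/2] y:[47/3,24] z:[21,57] -> hit [21,24], descend [16, 27]
      N16 x:[37/2,22] y:[47/3,68/3] z:[48,57] -> miss, prune
      N27 x:[45/2,51/2] y:[59/3,24] z:[21,28] -> hit [45/2,24], descend [13, 25]
        N13 x:[45/2,47/2] y:[22,24] z:[23,28] -> hit [23,47/2] leaf, test {P9@t=23}
        N25 x:[47/2,51/2] y:[59/3,62/3] z:[21,25] -> miss, prune
  N22 x:[8,49/2] y:[28/3,44/3] z:[19,54] -> miss, prune

Visited [0, 15, 11, 29, 16, 27, 13, 25, 22]. Tests: 9 box, 1 leaf. Nearest: P9.

== RESULT ==
1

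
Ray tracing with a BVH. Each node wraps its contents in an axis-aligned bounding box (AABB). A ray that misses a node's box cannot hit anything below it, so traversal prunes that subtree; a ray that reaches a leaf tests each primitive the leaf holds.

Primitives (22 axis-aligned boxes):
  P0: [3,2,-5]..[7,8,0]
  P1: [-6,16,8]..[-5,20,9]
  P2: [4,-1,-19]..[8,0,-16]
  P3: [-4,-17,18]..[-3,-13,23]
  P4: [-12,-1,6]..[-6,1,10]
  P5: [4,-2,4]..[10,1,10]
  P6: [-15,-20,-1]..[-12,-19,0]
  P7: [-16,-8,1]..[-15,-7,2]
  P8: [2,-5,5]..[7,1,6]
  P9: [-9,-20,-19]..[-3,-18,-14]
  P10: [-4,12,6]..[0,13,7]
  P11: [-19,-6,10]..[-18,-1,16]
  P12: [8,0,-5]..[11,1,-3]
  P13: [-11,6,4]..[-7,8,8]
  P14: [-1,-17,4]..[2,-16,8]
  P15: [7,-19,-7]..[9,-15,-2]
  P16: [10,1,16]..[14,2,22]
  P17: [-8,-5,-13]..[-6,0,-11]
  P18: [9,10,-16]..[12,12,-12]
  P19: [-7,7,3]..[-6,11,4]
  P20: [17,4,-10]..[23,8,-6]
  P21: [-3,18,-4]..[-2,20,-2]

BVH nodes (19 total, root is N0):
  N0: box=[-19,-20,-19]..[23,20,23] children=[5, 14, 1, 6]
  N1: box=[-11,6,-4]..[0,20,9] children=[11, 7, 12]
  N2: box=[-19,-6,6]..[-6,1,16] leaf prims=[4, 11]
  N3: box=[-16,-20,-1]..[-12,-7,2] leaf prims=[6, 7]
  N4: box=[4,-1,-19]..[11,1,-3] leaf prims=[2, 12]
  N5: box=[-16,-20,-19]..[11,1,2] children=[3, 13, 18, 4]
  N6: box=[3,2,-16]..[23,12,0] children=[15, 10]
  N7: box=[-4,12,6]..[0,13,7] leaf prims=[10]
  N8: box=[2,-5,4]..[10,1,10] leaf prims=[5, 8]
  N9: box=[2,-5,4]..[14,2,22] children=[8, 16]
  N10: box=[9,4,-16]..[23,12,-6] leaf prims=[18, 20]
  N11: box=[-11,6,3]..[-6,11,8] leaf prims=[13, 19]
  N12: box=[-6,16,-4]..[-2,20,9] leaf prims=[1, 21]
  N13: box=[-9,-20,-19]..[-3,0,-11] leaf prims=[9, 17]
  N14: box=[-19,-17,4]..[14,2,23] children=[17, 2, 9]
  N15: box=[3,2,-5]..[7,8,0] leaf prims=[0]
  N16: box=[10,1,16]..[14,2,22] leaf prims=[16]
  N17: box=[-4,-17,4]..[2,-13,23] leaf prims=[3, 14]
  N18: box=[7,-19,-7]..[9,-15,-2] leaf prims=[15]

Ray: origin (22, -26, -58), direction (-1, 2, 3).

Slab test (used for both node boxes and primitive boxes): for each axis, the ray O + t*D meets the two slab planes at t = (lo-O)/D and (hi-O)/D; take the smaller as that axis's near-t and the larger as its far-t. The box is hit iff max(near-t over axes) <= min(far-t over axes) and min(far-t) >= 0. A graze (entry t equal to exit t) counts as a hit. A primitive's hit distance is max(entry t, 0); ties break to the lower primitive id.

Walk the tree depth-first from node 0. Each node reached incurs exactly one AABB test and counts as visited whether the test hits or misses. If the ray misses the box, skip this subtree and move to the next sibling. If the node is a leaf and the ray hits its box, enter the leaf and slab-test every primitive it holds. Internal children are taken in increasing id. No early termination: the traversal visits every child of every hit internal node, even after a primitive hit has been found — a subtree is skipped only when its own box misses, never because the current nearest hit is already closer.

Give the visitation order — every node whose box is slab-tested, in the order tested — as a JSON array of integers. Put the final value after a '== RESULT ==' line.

Trace the traversal:
N0 x:[-1,41] y:[3,23] z:[13,27] -> hit [13,23], descend [1, 5, 6, 14]
  N1 x:[22,33] y:[16,23] z:[18,67/3] -> hit [22,67/3], descend [7, 11, 12]
    N7 x:[22,26] y:[19,39/2] z:[64/3,65/3] -> miss, prune
    N11 x:[28,33] y:[16,37/2] z:[61/3,22] -> miss, prune
    N12 x:[24,28] y:[21,23] z:[18,67/3] -> miss, prune
  N5 x:[11,38] y:[3,27/2] z:[13,20] -> hit [13,27/2], descend [3, 4, 13, 18]
    N3 x:[34,38] y:[3,19/2] z:[19,20] -> miss, prune
    N4 x:[11,18] y:[25/2,27/2] z:[13,55/3] -> hit [13,27/2] leaf, test {P2(miss), P12(miss)}
    N13 x:[25,31] y:[3,13] z:[13,47/3] -> miss, prune
    N18 x:[13,15] y:[7/2,11/2] z:[17,56/3] -> miss, prune
  N6 x:[-1,19] y:[14,19] z:[14,58/3] -> hit [14,19], descend [10, 15]
    N10 x:[-1,13] y:[15,19] z:[14,52/3] -> miss, prune
    N15 x:[15,19] y:[14,17] z:[53/3,58/3] -> miss, prune
  N14 x:[8,41] y:[9/2,14] z:[62/3,27] -> miss, prune

Visited [0, 1, 7, 11, 12, 5, 3, 4, 13, 18, 6, 10, 15, 14]. Tests: 14 box, 1 leaf. Nearest: miss.

== RESULT ==
[0, 1, 7, 11, 12, 5, 3, 4, 13, 18, 6, 10, 15, 14]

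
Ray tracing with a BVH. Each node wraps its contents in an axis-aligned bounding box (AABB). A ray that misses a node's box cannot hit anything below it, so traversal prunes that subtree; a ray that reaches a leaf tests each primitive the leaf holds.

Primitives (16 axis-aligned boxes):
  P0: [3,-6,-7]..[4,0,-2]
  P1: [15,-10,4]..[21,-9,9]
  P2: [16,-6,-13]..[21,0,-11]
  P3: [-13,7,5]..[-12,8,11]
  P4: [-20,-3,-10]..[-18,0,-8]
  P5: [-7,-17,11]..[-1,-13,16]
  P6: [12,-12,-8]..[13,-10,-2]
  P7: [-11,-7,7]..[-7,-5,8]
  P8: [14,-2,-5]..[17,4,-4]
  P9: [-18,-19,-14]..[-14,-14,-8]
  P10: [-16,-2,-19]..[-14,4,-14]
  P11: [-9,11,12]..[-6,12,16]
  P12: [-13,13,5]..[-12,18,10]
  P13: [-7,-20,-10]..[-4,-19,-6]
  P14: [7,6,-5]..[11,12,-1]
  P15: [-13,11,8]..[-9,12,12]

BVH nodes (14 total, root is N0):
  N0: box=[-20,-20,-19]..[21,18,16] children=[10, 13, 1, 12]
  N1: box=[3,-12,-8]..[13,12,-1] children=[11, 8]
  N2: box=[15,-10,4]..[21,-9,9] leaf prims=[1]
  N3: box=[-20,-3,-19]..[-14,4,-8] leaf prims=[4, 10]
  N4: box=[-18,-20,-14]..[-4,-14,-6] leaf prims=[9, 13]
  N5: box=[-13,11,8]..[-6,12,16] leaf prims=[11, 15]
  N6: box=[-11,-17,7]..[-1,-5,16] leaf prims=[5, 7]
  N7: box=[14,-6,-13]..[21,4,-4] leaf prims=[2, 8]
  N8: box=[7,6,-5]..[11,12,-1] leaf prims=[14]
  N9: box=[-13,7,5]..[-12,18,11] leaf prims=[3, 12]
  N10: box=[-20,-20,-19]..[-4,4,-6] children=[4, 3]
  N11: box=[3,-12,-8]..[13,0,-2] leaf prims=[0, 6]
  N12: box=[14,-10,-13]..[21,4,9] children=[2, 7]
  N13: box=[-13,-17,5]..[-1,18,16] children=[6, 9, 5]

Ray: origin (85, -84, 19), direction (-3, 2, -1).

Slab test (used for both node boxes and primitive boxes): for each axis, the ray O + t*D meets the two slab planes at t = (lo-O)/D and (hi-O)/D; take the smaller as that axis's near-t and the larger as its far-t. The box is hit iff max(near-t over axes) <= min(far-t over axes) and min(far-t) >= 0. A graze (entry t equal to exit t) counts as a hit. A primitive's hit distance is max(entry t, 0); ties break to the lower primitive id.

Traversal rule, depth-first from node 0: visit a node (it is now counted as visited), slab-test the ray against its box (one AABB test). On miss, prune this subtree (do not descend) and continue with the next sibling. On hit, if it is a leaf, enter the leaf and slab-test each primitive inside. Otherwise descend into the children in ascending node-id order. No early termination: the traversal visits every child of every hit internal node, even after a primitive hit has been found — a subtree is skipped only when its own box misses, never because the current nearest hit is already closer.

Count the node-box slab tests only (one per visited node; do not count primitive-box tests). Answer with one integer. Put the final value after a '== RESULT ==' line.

Trace the traversal:
N0 x:[64/3,35] y:[32,51] z:[3,38] -> hit [32,35], descend [1, 10, 12, 13]
  N1 x:[24,82/3] y:[36,48] z:[20,27] -> miss, prune
  N10 x:[89/3,35] y:[32,44] z:[25,38] -> hit [32,35], descend [3, 4]
    N3 x:[33,35] y:[81/2,44] z:[27,38] -> miss, prune
    N4 x:[89/3,103/3] y:[32,35] z:[25,33] -> hit [32,33] leaf, test {P9@t=33, P13(miss)}
  N12 x:[64/3,71/3] y:[37,44] z:[10,32] -> miss, prune
  N13 x:[86/3,98/3] y:[67/2,51] z:[3,14] -> miss, prune

Visited [0, 1, 10, 3, 4, 12, 13]. Tests: 7 box, 1 leaf. Nearest: P9.

== RESULT ==
7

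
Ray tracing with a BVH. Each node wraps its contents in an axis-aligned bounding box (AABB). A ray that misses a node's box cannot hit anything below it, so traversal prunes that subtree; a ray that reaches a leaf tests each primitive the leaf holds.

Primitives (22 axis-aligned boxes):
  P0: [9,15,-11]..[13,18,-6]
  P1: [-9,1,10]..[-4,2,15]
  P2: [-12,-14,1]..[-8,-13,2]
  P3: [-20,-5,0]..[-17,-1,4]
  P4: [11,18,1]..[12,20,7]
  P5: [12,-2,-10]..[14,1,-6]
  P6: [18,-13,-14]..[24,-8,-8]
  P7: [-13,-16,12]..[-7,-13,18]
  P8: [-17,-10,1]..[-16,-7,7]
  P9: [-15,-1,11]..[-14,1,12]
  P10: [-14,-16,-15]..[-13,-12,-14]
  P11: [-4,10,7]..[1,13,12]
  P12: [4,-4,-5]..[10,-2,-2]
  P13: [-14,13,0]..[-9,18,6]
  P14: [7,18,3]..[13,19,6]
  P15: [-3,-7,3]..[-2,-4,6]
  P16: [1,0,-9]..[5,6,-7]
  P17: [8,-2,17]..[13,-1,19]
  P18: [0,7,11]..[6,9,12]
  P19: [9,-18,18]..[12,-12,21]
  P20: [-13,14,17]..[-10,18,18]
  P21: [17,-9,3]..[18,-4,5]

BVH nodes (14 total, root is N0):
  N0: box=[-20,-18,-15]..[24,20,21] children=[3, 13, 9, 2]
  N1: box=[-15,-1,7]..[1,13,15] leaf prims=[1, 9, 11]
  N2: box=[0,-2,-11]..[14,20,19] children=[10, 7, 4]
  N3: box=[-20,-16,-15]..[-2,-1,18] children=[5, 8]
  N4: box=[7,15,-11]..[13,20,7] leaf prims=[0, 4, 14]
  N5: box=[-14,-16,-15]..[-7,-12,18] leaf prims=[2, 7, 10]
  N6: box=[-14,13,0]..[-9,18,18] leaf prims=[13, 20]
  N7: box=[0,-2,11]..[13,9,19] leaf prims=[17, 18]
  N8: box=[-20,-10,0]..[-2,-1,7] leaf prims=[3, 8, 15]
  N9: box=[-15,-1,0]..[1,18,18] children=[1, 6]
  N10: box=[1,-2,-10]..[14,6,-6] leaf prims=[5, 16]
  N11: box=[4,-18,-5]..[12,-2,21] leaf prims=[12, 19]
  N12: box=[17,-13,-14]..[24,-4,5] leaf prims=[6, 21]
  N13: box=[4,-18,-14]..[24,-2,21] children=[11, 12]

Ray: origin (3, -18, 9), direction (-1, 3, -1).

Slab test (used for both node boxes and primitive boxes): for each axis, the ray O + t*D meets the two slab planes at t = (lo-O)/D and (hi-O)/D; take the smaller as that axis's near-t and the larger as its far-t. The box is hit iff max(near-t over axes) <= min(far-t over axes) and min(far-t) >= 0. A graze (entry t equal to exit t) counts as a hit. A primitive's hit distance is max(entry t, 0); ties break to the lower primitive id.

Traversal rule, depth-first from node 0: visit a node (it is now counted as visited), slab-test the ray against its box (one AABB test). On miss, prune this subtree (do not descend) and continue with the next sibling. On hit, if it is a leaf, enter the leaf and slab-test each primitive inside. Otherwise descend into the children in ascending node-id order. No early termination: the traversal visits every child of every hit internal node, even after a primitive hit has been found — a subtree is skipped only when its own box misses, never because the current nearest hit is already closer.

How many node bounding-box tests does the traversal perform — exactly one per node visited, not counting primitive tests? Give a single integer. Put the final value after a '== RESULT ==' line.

Walk:
N0 x:[-21,23] y:[0,38/3] z:[-12,24] -> hit [0,38/3], descend [2, 3, 9, 13]
  N2 x:[-11,3] y:[16/3,38/3] z:[-10,20] -> miss, prune
  N3 x:[5,23] y:[2/3,17/3] z:[-9,24] -> hit [5,17/3], descend [5, 8]
    N5 x:[10,17] y:[2/3,2] z:[-9,24] -> miss, prune
    N8 x:[5,23] y:[8/3,17/3] z:[2,9] -> hit [5,17/3] leaf, test {P3(miss), P8(miss), P15(miss)}
  N9 x:[2,18] y:[17/3,12] z:[-9,9] -> hit [17/3,9], descend [1, 6]
    N1 x:[2,18] y:[17/3,31/3] z:[-6,2] -> miss, prune
    N6 x:[12,17] y:[31/3,12] z:[-9,9] -> miss, prune
  N13 x:[-21,-1] y:[0,16/3] z:[-12,23] -> miss, prune

order=[0, 2, 3, 5, 8, 9, 1, 6, 13]  |boxes|=9  |leaves|=1  hit=miss

== RESULT ==
9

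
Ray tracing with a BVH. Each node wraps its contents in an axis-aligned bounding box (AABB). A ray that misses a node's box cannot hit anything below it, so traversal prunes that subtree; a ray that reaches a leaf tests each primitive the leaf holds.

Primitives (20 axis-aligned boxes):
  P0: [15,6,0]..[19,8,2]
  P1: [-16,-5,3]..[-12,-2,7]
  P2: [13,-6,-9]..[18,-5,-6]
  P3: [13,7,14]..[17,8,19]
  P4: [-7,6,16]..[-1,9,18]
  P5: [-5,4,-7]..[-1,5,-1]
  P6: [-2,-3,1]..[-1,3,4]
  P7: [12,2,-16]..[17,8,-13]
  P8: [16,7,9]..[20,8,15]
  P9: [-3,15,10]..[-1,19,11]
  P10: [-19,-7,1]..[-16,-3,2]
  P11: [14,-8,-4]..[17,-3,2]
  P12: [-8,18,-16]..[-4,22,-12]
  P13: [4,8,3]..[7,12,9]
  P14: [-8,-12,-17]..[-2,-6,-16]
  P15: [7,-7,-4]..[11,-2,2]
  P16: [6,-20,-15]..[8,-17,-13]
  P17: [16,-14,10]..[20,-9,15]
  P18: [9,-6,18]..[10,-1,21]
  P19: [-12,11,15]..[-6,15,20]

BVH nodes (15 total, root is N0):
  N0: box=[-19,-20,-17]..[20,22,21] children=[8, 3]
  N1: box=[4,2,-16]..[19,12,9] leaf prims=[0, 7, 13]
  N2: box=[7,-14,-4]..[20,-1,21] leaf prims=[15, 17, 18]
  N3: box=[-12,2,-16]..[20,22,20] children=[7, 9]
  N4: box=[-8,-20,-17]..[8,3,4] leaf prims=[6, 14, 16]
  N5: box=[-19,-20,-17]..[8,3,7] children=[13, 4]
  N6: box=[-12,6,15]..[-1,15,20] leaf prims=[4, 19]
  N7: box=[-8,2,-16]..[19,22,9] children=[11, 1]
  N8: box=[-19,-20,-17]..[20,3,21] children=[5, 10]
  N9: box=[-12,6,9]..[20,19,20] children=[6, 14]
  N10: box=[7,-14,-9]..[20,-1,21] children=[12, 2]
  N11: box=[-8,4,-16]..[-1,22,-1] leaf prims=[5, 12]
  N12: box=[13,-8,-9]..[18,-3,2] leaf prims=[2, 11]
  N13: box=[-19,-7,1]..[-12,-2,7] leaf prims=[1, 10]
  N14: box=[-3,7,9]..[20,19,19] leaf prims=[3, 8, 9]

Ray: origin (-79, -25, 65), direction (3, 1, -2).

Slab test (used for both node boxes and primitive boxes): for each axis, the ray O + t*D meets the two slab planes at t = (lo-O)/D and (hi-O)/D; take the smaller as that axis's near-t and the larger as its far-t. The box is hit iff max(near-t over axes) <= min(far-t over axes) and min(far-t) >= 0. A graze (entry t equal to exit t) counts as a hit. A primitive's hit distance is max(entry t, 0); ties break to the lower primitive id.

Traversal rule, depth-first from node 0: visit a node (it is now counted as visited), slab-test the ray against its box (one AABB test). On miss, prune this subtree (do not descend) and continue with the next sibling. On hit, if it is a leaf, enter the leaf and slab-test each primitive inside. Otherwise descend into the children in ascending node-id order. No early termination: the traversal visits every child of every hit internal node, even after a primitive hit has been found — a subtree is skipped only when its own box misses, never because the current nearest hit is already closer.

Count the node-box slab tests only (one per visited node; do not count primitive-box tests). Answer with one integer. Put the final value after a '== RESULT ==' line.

Traverse from the root:
N0 x:[20,33] y:[5,47] z:[22,41] -> hit [22,33], descend [3, 8]
  N3 x:[67/3,33] y:[27,47] z:[45/2,81/2] -> hit [27,33], descend [7, 9]
    N7 x:[71/3,98/3] y:[27,47] z:[28,81/2] -> hit [28,98/3], descend [1, 11]
      N1 x:[83/3,98/3] y:[27,37] z:[28,81/2] -> hit [28,98/3] leaf, test {P0@t=63/2, P7(miss), P13(miss)}
      N11 x:[71/3,26] y:[29,47] z:[33,81/2] -> miss, prune
    N9 x:[67/3,33] y:[31,44] z:[45/2,28] -> miss, prune
  N8 x:[20,33] y:[5,28] z:[22,41] -> hit [22,28], descend [5, 10]
    N5 x:[20,29] y:[5,28] z:[29,41] -> miss, prune
    N10 x:[86/3,33] y:[11,24] z:[22,37] -> miss, prune

Visited [0, 3, 7, 1, 11, 9, 8, 5, 10]. Tests: 9 box, 1 leaf. Nearest: P0.

== RESULT ==
9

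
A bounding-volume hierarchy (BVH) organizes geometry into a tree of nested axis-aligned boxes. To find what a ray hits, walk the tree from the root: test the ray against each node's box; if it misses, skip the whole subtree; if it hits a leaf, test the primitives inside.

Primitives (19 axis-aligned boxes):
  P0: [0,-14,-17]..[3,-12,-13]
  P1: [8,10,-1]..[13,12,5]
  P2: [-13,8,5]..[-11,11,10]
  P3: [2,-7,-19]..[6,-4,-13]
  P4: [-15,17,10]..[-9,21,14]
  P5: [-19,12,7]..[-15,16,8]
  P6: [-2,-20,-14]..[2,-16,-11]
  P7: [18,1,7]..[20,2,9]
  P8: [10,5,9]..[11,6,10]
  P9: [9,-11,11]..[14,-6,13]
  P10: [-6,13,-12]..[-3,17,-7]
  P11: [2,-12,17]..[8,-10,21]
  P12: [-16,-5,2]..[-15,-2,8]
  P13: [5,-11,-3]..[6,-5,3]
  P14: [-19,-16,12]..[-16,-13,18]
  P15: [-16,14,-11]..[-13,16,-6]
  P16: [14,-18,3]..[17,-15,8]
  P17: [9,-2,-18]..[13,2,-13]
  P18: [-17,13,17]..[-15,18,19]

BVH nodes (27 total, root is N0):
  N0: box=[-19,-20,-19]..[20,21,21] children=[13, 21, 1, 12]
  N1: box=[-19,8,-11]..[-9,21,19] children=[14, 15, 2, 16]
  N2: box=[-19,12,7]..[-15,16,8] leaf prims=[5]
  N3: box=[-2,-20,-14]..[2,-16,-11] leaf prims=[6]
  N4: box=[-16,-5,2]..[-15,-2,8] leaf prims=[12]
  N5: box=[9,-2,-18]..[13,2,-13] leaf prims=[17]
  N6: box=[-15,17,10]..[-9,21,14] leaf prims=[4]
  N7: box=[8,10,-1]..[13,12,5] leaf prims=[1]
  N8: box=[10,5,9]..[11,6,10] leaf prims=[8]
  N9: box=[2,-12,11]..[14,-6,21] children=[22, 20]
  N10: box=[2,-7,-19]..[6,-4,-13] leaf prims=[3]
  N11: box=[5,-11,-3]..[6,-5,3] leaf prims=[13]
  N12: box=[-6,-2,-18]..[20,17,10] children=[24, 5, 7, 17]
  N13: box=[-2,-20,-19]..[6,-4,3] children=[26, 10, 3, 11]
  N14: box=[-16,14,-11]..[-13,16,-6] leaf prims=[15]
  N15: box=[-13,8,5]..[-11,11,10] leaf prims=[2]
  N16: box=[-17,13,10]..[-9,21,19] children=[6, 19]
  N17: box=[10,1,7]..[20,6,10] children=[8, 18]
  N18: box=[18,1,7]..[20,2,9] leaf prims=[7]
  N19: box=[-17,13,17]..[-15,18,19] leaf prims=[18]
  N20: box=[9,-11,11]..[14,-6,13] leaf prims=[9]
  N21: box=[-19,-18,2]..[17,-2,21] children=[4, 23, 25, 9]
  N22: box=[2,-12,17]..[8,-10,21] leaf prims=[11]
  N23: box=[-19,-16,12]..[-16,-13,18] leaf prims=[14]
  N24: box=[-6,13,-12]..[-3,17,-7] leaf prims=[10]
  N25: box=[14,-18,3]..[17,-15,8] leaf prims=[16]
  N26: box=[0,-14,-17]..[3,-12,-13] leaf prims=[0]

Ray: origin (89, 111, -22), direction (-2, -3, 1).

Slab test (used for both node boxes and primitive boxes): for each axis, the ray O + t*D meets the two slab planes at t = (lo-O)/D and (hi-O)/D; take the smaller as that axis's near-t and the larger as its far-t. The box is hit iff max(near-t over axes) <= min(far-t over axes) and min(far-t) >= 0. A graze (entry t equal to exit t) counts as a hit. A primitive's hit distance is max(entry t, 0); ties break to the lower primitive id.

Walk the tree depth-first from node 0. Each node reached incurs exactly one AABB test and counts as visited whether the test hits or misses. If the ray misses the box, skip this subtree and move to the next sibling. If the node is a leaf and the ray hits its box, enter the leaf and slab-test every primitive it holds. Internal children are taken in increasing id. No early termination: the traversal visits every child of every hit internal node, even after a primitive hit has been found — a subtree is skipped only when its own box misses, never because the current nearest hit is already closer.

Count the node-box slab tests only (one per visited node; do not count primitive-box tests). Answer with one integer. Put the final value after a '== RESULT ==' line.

Trace the traversal:
N0 x:[69/2,54] y:[30,131/3] z:[3,43] -> hit [69/2,43], descend [1, 12, 13, 21]
  N1 x:[49,54] y:[30,103/3] z:[11,41] -> miss, prune
  N12 x:[69/2,95/2] y:[94/3,113/3] z:[4,32] -> miss, prune
  N13 x:[83/2,91/2] y:[115/3,131/3] z:[3,25] -> miss, prune
  N21 x:[36,54] y:[113/3,43] z:[24,43] -> hit [113/3,43], descend [4, 9, 23, 25]
    N4 x:[52,105/2] y:[113/3,116/3] z:[24,30] -> miss, prune
    N9 x:[75/2,87/2] y:[39,41] z:[33,43] -> hit [39,41], descend [20, 22]
      N20 x:[75/2,40] y:[39,122/3] z:[33,35] -> miss, prune
      N22 x:[81/2,87/2] y:[121/3,41] z:[39,43] -> hit [81/2,41] leaf, test {P11@t=81/2}
    N23 x:[105/2,54] y:[124/3,127/3] z:[34,40] -> miss, prune
    N25 x:[36,75/2] y:[42,43] z:[25,30] -> miss, prune

Summary -> nodes [0, 1, 12, 13, 21, 4, 9, 20, 22, 23, 25]; box-tests=11; leaf-entries=1; first=P11

== RESULT ==
11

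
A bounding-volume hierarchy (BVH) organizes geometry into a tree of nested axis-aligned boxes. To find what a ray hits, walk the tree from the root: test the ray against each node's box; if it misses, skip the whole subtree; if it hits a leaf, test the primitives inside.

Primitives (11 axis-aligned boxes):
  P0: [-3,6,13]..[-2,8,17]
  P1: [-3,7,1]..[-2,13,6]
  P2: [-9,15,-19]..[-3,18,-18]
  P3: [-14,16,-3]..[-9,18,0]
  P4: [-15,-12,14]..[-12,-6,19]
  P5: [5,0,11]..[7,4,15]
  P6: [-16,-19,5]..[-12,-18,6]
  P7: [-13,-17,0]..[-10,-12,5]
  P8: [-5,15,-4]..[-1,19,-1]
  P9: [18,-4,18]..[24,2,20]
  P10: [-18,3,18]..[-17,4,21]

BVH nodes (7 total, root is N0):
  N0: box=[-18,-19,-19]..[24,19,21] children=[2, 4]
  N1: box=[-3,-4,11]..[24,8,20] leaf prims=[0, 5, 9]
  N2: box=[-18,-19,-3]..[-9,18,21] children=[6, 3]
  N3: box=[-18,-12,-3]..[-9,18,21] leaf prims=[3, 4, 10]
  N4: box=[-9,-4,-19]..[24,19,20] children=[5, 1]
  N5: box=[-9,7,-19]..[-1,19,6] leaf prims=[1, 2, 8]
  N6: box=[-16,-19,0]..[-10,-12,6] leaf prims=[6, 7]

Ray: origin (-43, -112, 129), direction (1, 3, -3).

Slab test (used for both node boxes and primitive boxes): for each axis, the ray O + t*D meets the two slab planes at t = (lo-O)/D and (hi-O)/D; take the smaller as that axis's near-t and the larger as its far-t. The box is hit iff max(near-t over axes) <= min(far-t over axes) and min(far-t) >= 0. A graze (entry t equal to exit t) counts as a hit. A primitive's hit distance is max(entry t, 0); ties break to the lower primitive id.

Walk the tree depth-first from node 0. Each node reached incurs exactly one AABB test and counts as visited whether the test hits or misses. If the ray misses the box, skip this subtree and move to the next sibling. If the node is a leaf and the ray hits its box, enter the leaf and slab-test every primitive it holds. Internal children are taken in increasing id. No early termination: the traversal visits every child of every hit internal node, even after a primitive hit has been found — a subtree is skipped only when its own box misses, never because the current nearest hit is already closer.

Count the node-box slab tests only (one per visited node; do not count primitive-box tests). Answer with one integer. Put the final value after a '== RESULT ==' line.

Traverse from the root:
N0 x:[25,67] y:[31,131/3] z:[36,148/3] -> hit [36,131/3], descend [2, 4]
  N2 x:[25,34] y:[31,130/3] z:[36,44] -> miss, prune
  N4 x:[34,67] y:[36,131/3] z:[109/3,148/3] -> hit [109/3,131/3], descend [1, 5]
    N1 x:[40,67] y:[36,40] z:[109/3,118/3] -> miss, prune
    N5 x:[34,42] y:[119/3,131/3] z:[41,148/3] -> hit [41,42] leaf, test {P1@t=41, P2(miss), P8(miss)}

5 AABB tests over nodes [0, 2, 4, 1, 5]; 1 leaf entered; closest P1.

== RESULT ==
5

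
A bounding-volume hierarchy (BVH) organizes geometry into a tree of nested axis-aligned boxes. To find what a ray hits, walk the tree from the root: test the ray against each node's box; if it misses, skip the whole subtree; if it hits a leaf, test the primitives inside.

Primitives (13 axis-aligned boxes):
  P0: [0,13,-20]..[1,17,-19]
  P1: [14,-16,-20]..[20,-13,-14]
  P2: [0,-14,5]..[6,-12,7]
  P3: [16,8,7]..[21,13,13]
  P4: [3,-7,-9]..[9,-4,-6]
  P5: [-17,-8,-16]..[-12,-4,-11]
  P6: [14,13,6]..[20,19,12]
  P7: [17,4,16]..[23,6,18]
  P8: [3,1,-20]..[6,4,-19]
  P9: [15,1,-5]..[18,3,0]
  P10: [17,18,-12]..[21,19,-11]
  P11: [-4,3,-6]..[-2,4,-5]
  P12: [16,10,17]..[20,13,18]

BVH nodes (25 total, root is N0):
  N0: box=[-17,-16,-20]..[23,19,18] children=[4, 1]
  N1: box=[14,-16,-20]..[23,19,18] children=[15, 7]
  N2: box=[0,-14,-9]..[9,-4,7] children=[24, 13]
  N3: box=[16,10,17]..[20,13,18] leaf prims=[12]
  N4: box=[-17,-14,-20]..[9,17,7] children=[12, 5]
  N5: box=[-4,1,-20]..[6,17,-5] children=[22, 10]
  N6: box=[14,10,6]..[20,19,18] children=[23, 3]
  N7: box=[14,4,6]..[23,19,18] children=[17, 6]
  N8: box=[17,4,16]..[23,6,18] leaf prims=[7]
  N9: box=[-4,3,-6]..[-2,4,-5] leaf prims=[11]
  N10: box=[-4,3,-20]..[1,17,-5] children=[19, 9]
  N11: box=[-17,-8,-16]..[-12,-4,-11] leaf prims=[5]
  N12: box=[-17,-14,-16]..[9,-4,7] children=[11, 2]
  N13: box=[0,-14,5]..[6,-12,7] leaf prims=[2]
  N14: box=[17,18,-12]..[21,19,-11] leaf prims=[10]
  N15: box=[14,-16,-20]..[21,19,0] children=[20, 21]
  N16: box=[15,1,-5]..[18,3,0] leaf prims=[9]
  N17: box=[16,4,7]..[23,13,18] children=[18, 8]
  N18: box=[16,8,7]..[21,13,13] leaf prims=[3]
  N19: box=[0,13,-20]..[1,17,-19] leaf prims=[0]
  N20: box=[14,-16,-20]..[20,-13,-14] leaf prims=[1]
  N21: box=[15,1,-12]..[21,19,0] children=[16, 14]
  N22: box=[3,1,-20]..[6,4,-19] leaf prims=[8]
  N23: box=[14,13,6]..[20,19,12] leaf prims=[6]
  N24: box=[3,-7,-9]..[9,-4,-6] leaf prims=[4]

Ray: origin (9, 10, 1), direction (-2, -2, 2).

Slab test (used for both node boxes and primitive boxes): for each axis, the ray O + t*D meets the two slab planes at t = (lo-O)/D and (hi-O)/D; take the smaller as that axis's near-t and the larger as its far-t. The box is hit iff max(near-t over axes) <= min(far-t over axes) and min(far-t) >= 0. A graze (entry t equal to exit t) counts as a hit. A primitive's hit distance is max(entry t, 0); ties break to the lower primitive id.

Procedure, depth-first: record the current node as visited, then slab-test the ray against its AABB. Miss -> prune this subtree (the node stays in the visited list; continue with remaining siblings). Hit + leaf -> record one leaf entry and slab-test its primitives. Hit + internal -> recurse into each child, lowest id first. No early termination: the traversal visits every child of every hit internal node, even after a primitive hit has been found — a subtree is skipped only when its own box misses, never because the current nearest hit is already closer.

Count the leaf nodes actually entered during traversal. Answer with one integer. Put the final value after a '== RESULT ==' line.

Traverse from the root:
N0 x:[-7,13] y:[-9/2,13] z:[-21/2,17/2] -> hit [-9/2,17/2], descend [1, 4]
  N1 x:[-7,-5/2] y:[-9/2,13] z:[-21/2,17/2] -> miss, prune
  N4 x:[0,13] y:[-7/2,12] z:[-21/2,3] -> hit [0,3], descend [5, 12]
    N5 x:[3/2,13/2] y:[-7/2,9/2] z:[-21/2,-3] -> miss, prune
    N12 x:[0,13] y:[7,12] z:[-17/2,3] -> miss, prune

Summary -> nodes [0, 1, 4, 5, 12]; box-tests=5; leaf-entries=0; first=miss

== RESULT ==
0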